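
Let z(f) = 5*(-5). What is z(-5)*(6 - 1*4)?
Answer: -50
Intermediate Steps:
z(f) = -25
z(-5)*(6 - 1*4) = -25*(6 - 1*4) = -25*(6 - 4) = -25*2 = -50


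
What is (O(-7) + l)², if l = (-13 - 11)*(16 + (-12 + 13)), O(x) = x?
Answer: 172225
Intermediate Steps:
l = -408 (l = -24*(16 + 1) = -24*17 = -408)
(O(-7) + l)² = (-7 - 408)² = (-415)² = 172225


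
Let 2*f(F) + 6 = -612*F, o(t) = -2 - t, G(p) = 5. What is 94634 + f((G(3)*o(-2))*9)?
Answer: 94631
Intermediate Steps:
f(F) = -3 - 306*F (f(F) = -3 + (-612*F)/2 = -3 - 306*F)
94634 + f((G(3)*o(-2))*9) = 94634 + (-3 - 306*5*(-2 - 1*(-2))*9) = 94634 + (-3 - 306*5*(-2 + 2)*9) = 94634 + (-3 - 306*5*0*9) = 94634 + (-3 - 0*9) = 94634 + (-3 - 306*0) = 94634 + (-3 + 0) = 94634 - 3 = 94631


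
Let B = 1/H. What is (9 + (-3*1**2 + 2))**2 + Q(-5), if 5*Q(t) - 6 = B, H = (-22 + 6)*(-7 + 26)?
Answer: 99103/1520 ≈ 65.199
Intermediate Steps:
H = -304 (H = -16*19 = -304)
B = -1/304 (B = 1/(-304) = -1/304 ≈ -0.0032895)
Q(t) = 1823/1520 (Q(t) = 6/5 + (1/5)*(-1/304) = 6/5 - 1/1520 = 1823/1520)
(9 + (-3*1**2 + 2))**2 + Q(-5) = (9 + (-3*1**2 + 2))**2 + 1823/1520 = (9 + (-3*1 + 2))**2 + 1823/1520 = (9 + (-3 + 2))**2 + 1823/1520 = (9 - 1)**2 + 1823/1520 = 8**2 + 1823/1520 = 64 + 1823/1520 = 99103/1520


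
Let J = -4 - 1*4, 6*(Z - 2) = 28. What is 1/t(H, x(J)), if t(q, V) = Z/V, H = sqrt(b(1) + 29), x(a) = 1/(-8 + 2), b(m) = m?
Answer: -1/40 ≈ -0.025000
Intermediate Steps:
Z = 20/3 (Z = 2 + (1/6)*28 = 2 + 14/3 = 20/3 ≈ 6.6667)
J = -8 (J = -4 - 4 = -8)
x(a) = -1/6 (x(a) = 1/(-6) = -1/6)
H = sqrt(30) (H = sqrt(1 + 29) = sqrt(30) ≈ 5.4772)
t(q, V) = 20/(3*V)
1/t(H, x(J)) = 1/(20/(3*(-1/6))) = 1/((20/3)*(-6)) = 1/(-40) = -1/40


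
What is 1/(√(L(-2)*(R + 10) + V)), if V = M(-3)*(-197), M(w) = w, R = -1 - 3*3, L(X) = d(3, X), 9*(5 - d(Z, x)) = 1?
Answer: √591/591 ≈ 0.041134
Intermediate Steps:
d(Z, x) = 44/9 (d(Z, x) = 5 - ⅑*1 = 5 - ⅑ = 44/9)
L(X) = 44/9
R = -10 (R = -1 - 9 = -10)
V = 591 (V = -3*(-197) = 591)
1/(√(L(-2)*(R + 10) + V)) = 1/(√(44*(-10 + 10)/9 + 591)) = 1/(√((44/9)*0 + 591)) = 1/(√(0 + 591)) = 1/(√591) = √591/591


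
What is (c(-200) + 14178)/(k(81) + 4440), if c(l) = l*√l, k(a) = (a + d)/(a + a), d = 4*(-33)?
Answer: 765612/239743 - 108000*I*√2/239743 ≈ 3.1935 - 0.63708*I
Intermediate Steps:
d = -132
k(a) = (-132 + a)/(2*a) (k(a) = (a - 132)/(a + a) = (-132 + a)/((2*a)) = (-132 + a)*(1/(2*a)) = (-132 + a)/(2*a))
c(l) = l^(3/2)
(c(-200) + 14178)/(k(81) + 4440) = ((-200)^(3/2) + 14178)/((½)*(-132 + 81)/81 + 4440) = (-2000*I*√2 + 14178)/((½)*(1/81)*(-51) + 4440) = (14178 - 2000*I*√2)/(-17/54 + 4440) = (14178 - 2000*I*√2)/(239743/54) = (14178 - 2000*I*√2)*(54/239743) = 765612/239743 - 108000*I*√2/239743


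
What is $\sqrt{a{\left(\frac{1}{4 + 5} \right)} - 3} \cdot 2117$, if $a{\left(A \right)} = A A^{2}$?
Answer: $\frac{2117 i \sqrt{2186}}{27} \approx 3665.9 i$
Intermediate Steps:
$a{\left(A \right)} = A^{3}$
$\sqrt{a{\left(\frac{1}{4 + 5} \right)} - 3} \cdot 2117 = \sqrt{\left(\frac{1}{4 + 5}\right)^{3} - 3} \cdot 2117 = \sqrt{\left(\frac{1}{9}\right)^{3} - 3} \cdot 2117 = \sqrt{\frac{1}{729} - 3} \cdot 2117 = \sqrt{- \frac{2186}{729}} \cdot 2117 = \frac{i \sqrt{2186}}{27} \cdot 2117 = \frac{2117 i \sqrt{2186}}{27}$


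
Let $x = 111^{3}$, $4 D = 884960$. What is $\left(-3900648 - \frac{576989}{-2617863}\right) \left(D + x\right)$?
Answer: $- \frac{16224536155062142685}{2617863} \approx -6.1976 \cdot 10^{12}$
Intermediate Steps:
$D = 221240$ ($D = \frac{1}{4} \cdot 884960 = 221240$)
$x = 1367631$
$\left(-3900648 - \frac{576989}{-2617863}\right) \left(D + x\right) = \left(-3900648 - \frac{576989}{-2617863}\right) \left(221240 + 1367631\right) = \left(-3900648 - - \frac{576989}{2617863}\right) 1588871 = \left(-3900648 + \frac{576989}{2617863}\right) 1588871 = \left(- \frac{10211361498235}{2617863}\right) 1588871 = - \frac{16224536155062142685}{2617863}$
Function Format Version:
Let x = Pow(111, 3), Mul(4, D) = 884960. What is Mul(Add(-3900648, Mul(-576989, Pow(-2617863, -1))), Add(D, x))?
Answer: Rational(-16224536155062142685, 2617863) ≈ -6.1976e+12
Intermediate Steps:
D = 221240 (D = Mul(Rational(1, 4), 884960) = 221240)
x = 1367631
Mul(Add(-3900648, Mul(-576989, Pow(-2617863, -1))), Add(D, x)) = Mul(Add(-3900648, Mul(-576989, Pow(-2617863, -1))), Add(221240, 1367631)) = Mul(Add(-3900648, Mul(-576989, Rational(-1, 2617863))), 1588871) = Mul(Add(-3900648, Rational(576989, 2617863)), 1588871) = Mul(Rational(-10211361498235, 2617863), 1588871) = Rational(-16224536155062142685, 2617863)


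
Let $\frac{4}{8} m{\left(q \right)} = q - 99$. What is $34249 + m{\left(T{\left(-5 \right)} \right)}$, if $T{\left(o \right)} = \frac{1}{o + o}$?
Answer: $\frac{170254}{5} \approx 34051.0$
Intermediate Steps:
$T{\left(o \right)} = \frac{1}{2 o}$
$m{\left(q \right)} = -198 + 2 q$ ($m{\left(q \right)} = 2 \left(q - 99\right) = 2 \left(-99 + q\right) = -198 + 2 q$)
$34249 + m{\left(T{\left(-5 \right)} \right)} = 34249 - \left(198 - 2 \frac{1}{2 \left(-5\right)}\right) = 34249 - \left(198 - 2 \cdot \frac{1}{2} \left(- \frac{1}{5}\right)\right) = 34249 + \left(-198 + 2 \left(- \frac{1}{10}\right)\right) = 34249 - \frac{991}{5} = \frac{170254}{5}$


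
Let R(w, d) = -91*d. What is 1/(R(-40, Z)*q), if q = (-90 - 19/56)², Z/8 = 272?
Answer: -7/11312318602 ≈ -6.1879e-10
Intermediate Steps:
Z = 2176 (Z = 8*272 = 2176)
q = 25593481/3136 (q = (-90 - 19*1/56)² = (-90 - 19/56)² = (-5059/56)² = 25593481/3136 ≈ 8161.2)
1/(R(-40, Z)*q) = 1/(((-91*2176))*(25593481/3136)) = (3136/25593481)/(-198016) = -1/198016*3136/25593481 = -7/11312318602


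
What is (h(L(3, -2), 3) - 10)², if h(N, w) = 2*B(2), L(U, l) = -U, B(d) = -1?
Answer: 144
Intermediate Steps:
h(N, w) = -2 (h(N, w) = 2*(-1) = -2)
(h(L(3, -2), 3) - 10)² = (-2 - 10)² = (-12)² = 144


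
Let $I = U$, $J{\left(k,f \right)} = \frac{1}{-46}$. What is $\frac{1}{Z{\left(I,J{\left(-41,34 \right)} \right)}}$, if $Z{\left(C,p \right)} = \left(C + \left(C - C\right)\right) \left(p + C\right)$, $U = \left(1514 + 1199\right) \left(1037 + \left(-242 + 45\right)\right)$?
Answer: $\frac{23}{119449955287740} \approx 1.9255 \cdot 10^{-13}$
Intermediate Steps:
$J{\left(k,f \right)} = - \frac{1}{46}$
$U = 2278920$ ($U = 2713 \left(1037 - 197\right) = 2713 \cdot 840 = 2278920$)
$I = 2278920$
$Z{\left(C,p \right)} = C \left(C + p\right)$ ($Z{\left(C,p \right)} = \left(C + 0\right) \left(C + p\right) = C \left(C + p\right)$)
$\frac{1}{Z{\left(I,J{\left(-41,34 \right)} \right)}} = \frac{1}{2278920 \left(2278920 - \frac{1}{46}\right)} = \frac{1}{2278920 \cdot \frac{104830319}{46}} = \frac{1}{\frac{119449955287740}{23}} = \frac{23}{119449955287740}$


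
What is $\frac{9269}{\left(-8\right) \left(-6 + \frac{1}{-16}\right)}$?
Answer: $\frac{18538}{97} \approx 191.11$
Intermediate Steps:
$\frac{9269}{\left(-8\right) \left(-6 + \frac{1}{-16}\right)} = \frac{9269}{\left(-8\right) \left(-6 - \frac{1}{16}\right)} = \frac{9269}{\left(-8\right) \left(- \frac{97}{16}\right)} = \frac{9269}{\frac{97}{2}} = 9269 \cdot \frac{2}{97} = \frac{18538}{97}$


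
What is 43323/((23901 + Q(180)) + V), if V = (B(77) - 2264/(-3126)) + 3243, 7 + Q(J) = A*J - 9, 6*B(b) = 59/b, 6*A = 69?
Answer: 10427932746/7028222063 ≈ 1.4837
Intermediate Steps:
A = 23/2 (A = (⅙)*69 = 23/2 ≈ 11.500)
B(b) = 59/(6*b) (B(b) = (59/b)/6 = 59/(6*b))
Q(J) = -16 + 23*J/2 (Q(J) = -7 + (23*J/2 - 9) = -7 + (-9 + 23*J/2) = -16 + 23*J/2)
V = 780801653/240702 (V = ((59/6)/77 - 2264/(-3126)) + 3243 = ((59/6)*(1/77) - 2264*(-1)/3126) + 3243 = (59/462 - 1*(-1132/1563)) + 3243 = (59/462 + 1132/1563) + 3243 = 205067/240702 + 3243 = 780801653/240702 ≈ 3243.9)
43323/((23901 + Q(180)) + V) = 43323/((23901 + (-16 + (23/2)*180)) + 780801653/240702) = 43323/((23901 + (-16 + 2070)) + 780801653/240702) = 43323/((23901 + 2054) + 780801653/240702) = 43323/(25955 + 780801653/240702) = 43323/(7028222063/240702) = 43323*(240702/7028222063) = 10427932746/7028222063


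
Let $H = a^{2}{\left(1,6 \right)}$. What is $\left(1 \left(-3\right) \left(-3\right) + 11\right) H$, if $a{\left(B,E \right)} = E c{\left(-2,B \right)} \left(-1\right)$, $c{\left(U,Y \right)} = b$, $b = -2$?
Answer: $2880$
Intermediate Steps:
$c{\left(U,Y \right)} = -2$
$a{\left(B,E \right)} = 2 E$ ($a{\left(B,E \right)} = E \left(-2\right) \left(-1\right) = - 2 E \left(-1\right) = 2 E$)
$H = 144$ ($H = \left(2 \cdot 6\right)^{2} = 12^{2} = 144$)
$\left(1 \left(-3\right) \left(-3\right) + 11\right) H = \left(1 \left(-3\right) \left(-3\right) + 11\right) 144 = \left(\left(-3\right) \left(-3\right) + 11\right) 144 = \left(9 + 11\right) 144 = 20 \cdot 144 = 2880$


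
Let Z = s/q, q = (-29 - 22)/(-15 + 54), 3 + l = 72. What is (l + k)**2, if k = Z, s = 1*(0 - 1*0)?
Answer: 4761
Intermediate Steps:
l = 69 (l = -3 + 72 = 69)
q = -17/13 (q = -51/39 = -51*1/39 = -17/13 ≈ -1.3077)
s = 0 (s = 1*(0 + 0) = 1*0 = 0)
Z = 0 (Z = 0/(-17/13) = 0*(-13/17) = 0)
k = 0
(l + k)**2 = (69 + 0)**2 = 69**2 = 4761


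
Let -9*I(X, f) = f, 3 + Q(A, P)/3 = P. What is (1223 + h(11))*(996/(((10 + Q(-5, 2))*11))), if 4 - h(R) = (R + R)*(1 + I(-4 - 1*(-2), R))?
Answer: 3680884/231 ≈ 15935.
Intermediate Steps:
Q(A, P) = -9 + 3*P
I(X, f) = -f/9
h(R) = 4 - 2*R*(1 - R/9) (h(R) = 4 - (R + R)*(1 - R/9) = 4 - 2*R*(1 - R/9))
(1223 + h(11))*(996/(((10 + Q(-5, 2))*11))) = (1223 + (4 - 2*11 + (2/9)*11**2))*(996/(((10 + (-9 + 3*2))*11))) = (1223 + (4 - 22 + (2/9)*121))*(996/(((10 + (-9 + 6))*11))) = (1223 + (4 - 22 + 242/9))*(996/(((10 - 3)*11))) = (1223 + 80/9)*(996/((7*11))) = 11087*(996/77)/9 = 11087*(996*(1/77))/9 = (11087/9)*(996/77) = 3680884/231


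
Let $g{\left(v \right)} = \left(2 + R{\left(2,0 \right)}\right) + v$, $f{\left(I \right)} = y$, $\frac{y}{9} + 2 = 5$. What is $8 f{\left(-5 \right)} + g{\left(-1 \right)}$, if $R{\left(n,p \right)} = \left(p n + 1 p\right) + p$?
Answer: $217$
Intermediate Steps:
$R{\left(n,p \right)} = 2 p + n p$ ($R{\left(n,p \right)} = \left(n p + p\right) + p = \left(p + n p\right) + p = 2 p + n p$)
$y = 27$ ($y = -18 + 9 \cdot 5 = -18 + 45 = 27$)
$f{\left(I \right)} = 27$
$g{\left(v \right)} = 2 + v$ ($g{\left(v \right)} = \left(2 + 0 \left(2 + 2\right)\right) + v = \left(2 + 0 \cdot 4\right) + v = \left(2 + 0\right) + v = 2 + v$)
$8 f{\left(-5 \right)} + g{\left(-1 \right)} = 8 \cdot 27 + \left(2 - 1\right) = 216 + 1 = 217$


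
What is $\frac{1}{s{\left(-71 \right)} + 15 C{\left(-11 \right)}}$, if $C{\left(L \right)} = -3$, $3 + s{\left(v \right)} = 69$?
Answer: $\frac{1}{21} \approx 0.047619$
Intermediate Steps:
$s{\left(v \right)} = 66$ ($s{\left(v \right)} = -3 + 69 = 66$)
$\frac{1}{s{\left(-71 \right)} + 15 C{\left(-11 \right)}} = \frac{1}{66 + 15 \left(-3\right)} = \frac{1}{66 - 45} = \frac{1}{21}$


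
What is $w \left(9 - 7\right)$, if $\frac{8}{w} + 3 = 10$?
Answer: $\frac{16}{7} \approx 2.2857$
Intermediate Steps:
$w = \frac{8}{7}$ ($w = \frac{8}{-3 + 10} = \frac{8}{7} \approx 1.1429$)
$w \left(9 - 7\right) = \frac{8 \left(9 - 7\right)}{7} = \frac{8}{7} \cdot 2 = \frac{16}{7}$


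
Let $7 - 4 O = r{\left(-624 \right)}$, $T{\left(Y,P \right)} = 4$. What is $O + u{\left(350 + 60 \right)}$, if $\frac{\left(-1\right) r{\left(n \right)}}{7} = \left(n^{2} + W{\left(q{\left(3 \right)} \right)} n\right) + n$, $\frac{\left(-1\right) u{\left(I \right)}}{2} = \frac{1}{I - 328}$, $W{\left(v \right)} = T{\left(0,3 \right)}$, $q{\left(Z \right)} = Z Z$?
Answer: $\frac{110855755}{164} \approx 6.7595 \cdot 10^{5}$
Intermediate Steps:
$q{\left(Z \right)} = Z^{2}$
$W{\left(v \right)} = 4$
$u{\left(I \right)} = - \frac{2}{-328 + I}$ ($u{\left(I \right)} = - \frac{2}{I - 328} = - \frac{2}{-328 + I}$)
$r{\left(n \right)} = - 35 n - 7 n^{2}$ ($r{\left(n \right)} = - 7 \left(\left(n^{2} + 4 n\right) + n\right) = - 7 \left(n^{2} + 5 n\right) = - 35 n - 7 n^{2}$)
$O = \frac{2703799}{4}$ ($O = \frac{7}{4} - \frac{\left(-7\right) \left(-624\right) \left(5 - 624\right)}{4} = \frac{7}{4} - \frac{\left(-7\right) \left(-624\right) \left(-619\right)}{4} = \frac{7}{4} - -675948 = \frac{7}{4} + 675948 = \frac{2703799}{4} \approx 6.7595 \cdot 10^{5}$)
$O + u{\left(350 + 60 \right)} = \frac{2703799}{4} - \frac{2}{-328 + \left(350 + 60\right)} = \frac{2703799}{4} - \frac{2}{-328 + 410} = \frac{2703799}{4} - \frac{2}{82} = \frac{2703799}{4} - \frac{1}{41} = \frac{110855755}{164}$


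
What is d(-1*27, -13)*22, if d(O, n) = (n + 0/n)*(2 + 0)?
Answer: -572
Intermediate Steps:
d(O, n) = 2*n (d(O, n) = (n + 0)*2 = n*2 = 2*n)
d(-1*27, -13)*22 = (2*(-13))*22 = -26*22 = -572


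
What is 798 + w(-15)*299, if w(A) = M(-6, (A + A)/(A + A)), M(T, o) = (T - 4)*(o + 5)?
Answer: -17142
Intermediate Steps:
M(T, o) = (-4 + T)*(5 + o)
w(A) = -60 (w(A) = -20 - 4*(A + A)/(A + A) + 5*(-6) - 6*(A + A)/(A + A) = -20 - 4*2*A/(2*A) - 30 - 6*2*A/(2*A) = -20 - 4*2*A*1/(2*A) - 30 - 6*2*A*1/(2*A) = -20 - 4*1 - 30 - 6*1 = -20 - 4 - 30 - 6 = -60)
798 + w(-15)*299 = 798 - 60*299 = 798 - 17940 = -17142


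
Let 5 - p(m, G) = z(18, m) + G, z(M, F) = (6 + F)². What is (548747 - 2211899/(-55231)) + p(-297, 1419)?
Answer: 25554944511/55231 ≈ 4.6269e+5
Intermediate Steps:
p(m, G) = 5 - G - (6 + m)² (p(m, G) = 5 - ((6 + m)² + G) = 5 - (G + (6 + m)²) = 5 + (-G - (6 + m)²) = 5 - G - (6 + m)²)
(548747 - 2211899/(-55231)) + p(-297, 1419) = (548747 - 2211899/(-55231)) + (5 - 1*1419 - (6 - 297)²) = (548747 - 2211899*(-1/55231)) + (5 - 1419 - 1*(-291)²) = (548747 + 2211899/55231) + (5 - 1419 - 1*84681) = 30310057456/55231 + (5 - 1419 - 84681) = 30310057456/55231 - 86095 = 25554944511/55231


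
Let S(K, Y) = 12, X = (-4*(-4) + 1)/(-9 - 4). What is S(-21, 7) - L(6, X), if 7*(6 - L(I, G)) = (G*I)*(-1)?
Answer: 648/91 ≈ 7.1209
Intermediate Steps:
X = -17/13 (X = (16 + 1)/(-13) = 17*(-1/13) = -17/13 ≈ -1.3077)
L(I, G) = 6 + G*I/7 (L(I, G) = 6 - G*I*(-1)/7 = 6 - (-1)*G*I/7 = 6 + G*I/7)
S(-21, 7) - L(6, X) = 12 - (6 + (⅐)*(-17/13)*6) = 12 - (6 - 102/91) = 12 - 1*444/91 = 12 - 444/91 = 648/91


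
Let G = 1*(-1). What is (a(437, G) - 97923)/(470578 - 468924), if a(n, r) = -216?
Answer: -98139/1654 ≈ -59.334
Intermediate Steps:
G = -1
(a(437, G) - 97923)/(470578 - 468924) = (-216 - 97923)/(470578 - 468924) = -98139/1654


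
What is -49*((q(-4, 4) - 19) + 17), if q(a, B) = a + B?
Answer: 98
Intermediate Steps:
q(a, B) = B + a
-49*((q(-4, 4) - 19) + 17) = -49*(((4 - 4) - 19) + 17) = -49*((0 - 19) + 17) = -49*(-19 + 17) = -49*(-2) = 98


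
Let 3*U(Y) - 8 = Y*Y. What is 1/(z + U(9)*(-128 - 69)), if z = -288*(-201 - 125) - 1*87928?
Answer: 3/347 ≈ 0.0086455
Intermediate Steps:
U(Y) = 8/3 + Y²/3 (U(Y) = 8/3 + (Y*Y)/3 = 8/3 + Y²/3)
z = 5960 (z = -288*(-326) - 87928 = 93888 - 87928 = 5960)
1/(z + U(9)*(-128 - 69)) = 1/(5960 + (8/3 + (⅓)*9²)*(-128 - 69)) = 1/(5960 + (8/3 + (⅓)*81)*(-197)) = 1/(5960 + (8/3 + 27)*(-197)) = 1/(5960 + (89/3)*(-197)) = 1/(5960 - 17533/3) = 1/(347/3) = 3/347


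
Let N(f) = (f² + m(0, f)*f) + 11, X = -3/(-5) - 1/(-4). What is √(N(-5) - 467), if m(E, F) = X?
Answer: I*√1741/2 ≈ 20.863*I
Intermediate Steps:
X = 17/20 (X = -3*(-⅕) - 1*(-¼) = ⅗ + ¼ = 17/20 ≈ 0.85000)
m(E, F) = 17/20
N(f) = 11 + f² + 17*f/20 (N(f) = (f² + 17*f/20) + 11 = 11 + f² + 17*f/20)
√(N(-5) - 467) = √((11 + (-5)² + (17/20)*(-5)) - 467) = √((11 + 25 - 17/4) - 467) = √(127/4 - 467) = √(-1741/4) = I*√1741/2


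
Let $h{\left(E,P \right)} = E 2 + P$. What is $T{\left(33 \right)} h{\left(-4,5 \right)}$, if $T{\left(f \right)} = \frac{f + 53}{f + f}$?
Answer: $- \frac{43}{11} \approx -3.9091$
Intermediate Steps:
$h{\left(E,P \right)} = P + 2 E$ ($h{\left(E,P \right)} = 2 E + P = P + 2 E$)
$T{\left(f \right)} = \frac{53 + f}{2 f}$
$T{\left(33 \right)} h{\left(-4,5 \right)} = \frac{53 + 33}{2 \cdot 33} \left(5 + 2 \left(-4\right)\right) = \frac{1}{2} \cdot \frac{1}{33} \cdot 86 \left(5 - 8\right) = \frac{43}{33} \left(-3\right) = - \frac{43}{11}$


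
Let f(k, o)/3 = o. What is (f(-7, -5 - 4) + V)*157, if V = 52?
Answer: 3925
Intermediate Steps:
f(k, o) = 3*o
(f(-7, -5 - 4) + V)*157 = (3*(-5 - 4) + 52)*157 = (3*(-9) + 52)*157 = (-27 + 52)*157 = 25*157 = 3925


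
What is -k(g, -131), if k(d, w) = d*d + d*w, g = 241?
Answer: -26510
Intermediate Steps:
k(d, w) = d² + d*w
-k(g, -131) = -241*(241 - 131) = -241*110 = -1*26510 = -26510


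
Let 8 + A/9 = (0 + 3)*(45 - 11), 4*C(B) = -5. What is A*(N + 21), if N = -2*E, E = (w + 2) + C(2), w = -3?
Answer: 21573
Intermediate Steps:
C(B) = -5/4 (C(B) = (¼)*(-5) = -5/4)
E = -9/4 (E = (-3 + 2) - 5/4 = -1 - 5/4 = -9/4 ≈ -2.2500)
A = 846 (A = -72 + 9*((0 + 3)*(45 - 11)) = -72 + 9*(3*34) = -72 + 9*102 = -72 + 918 = 846)
N = 9/2 (N = -2*(-9/4) = 9/2 ≈ 4.5000)
A*(N + 21) = 846*(9/2 + 21) = 846*(51/2) = 21573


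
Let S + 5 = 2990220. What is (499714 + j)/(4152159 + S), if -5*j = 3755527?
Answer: -1256957/35711870 ≈ -0.035197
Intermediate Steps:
S = 2990215 (S = -5 + 2990220 = 2990215)
j = -3755527/5 (j = -⅕*3755527 = -3755527/5 ≈ -7.5111e+5)
(499714 + j)/(4152159 + S) = (499714 - 3755527/5)/(4152159 + 2990215) = -1256957/5/7142374 = -1256957/5*1/7142374 = -1256957/35711870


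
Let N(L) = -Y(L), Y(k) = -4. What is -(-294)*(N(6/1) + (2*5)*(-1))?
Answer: -1764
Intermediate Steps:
N(L) = 4 (N(L) = -1*(-4) = 4)
-(-294)*(N(6/1) + (2*5)*(-1)) = -(-294)*(4 + (2*5)*(-1)) = -(-294)*(4 + 10*(-1)) = -(-294)*(4 - 10) = -(-294)*(-6) = -49*36 = -1764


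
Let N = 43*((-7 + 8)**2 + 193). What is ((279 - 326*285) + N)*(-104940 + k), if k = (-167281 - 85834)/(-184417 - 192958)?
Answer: 667593819176453/75475 ≈ 8.8452e+9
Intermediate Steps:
k = 50623/75475 (k = -253115/(-377375) = -253115*(-1/377375) = 50623/75475 ≈ 0.67073)
N = 8342 (N = 43*(1**2 + 193) = 43*(1 + 193) = 43*194 = 8342)
((279 - 326*285) + N)*(-104940 + k) = ((279 - 326*285) + 8342)*(-104940 + 50623/75475) = ((279 - 92910) + 8342)*(-7920295877/75475) = (-92631 + 8342)*(-7920295877/75475) = -84289*(-7920295877/75475) = 667593819176453/75475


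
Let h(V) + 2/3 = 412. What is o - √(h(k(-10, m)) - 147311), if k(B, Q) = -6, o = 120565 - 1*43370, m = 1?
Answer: 77195 - I*√1322097/3 ≈ 77195.0 - 383.27*I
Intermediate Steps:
o = 77195 (o = 120565 - 43370 = 77195)
h(V) = 1234/3 (h(V) = -⅔ + 412 = 1234/3)
o - √(h(k(-10, m)) - 147311) = 77195 - √(1234/3 - 147311) = 77195 - √(-440699/3) = 77195 - I*√1322097/3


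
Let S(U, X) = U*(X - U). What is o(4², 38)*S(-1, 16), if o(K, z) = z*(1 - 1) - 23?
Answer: 391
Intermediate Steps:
o(K, z) = -23 (o(K, z) = z*0 - 23 = 0 - 23 = -23)
o(4², 38)*S(-1, 16) = -(-23)*(16 - 1*(-1)) = -(-23)*(16 + 1) = -(-23)*17 = -23*(-17) = 391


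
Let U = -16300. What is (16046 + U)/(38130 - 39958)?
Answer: 127/914 ≈ 0.13895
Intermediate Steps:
(16046 + U)/(38130 - 39958) = (16046 - 16300)/(38130 - 39958) = -254/(-1828) = -254*(-1/1828) = 127/914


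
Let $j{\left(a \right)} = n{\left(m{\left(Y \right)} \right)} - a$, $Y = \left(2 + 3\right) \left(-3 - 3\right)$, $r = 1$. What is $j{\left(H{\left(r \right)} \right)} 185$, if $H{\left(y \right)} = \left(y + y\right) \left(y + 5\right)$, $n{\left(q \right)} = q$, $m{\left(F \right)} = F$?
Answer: $-7770$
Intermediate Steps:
$Y = -30$ ($Y = 5 \left(-6\right) = -30$)
$H{\left(y \right)} = 2 y \left(5 + y\right)$
$j{\left(a \right)} = -30 - a$
$j{\left(H{\left(r \right)} \right)} 185 = \left(-30 - 2 \cdot 1 \left(5 + 1\right)\right) 185 = \left(-30 - 2 \cdot 1 \cdot 6\right) 185 = \left(-30 - 12\right) 185 = \left(-42\right) 185 = -7770$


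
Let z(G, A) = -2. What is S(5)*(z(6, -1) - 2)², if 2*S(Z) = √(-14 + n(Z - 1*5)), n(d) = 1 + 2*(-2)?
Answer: 8*I*√17 ≈ 32.985*I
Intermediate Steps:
n(d) = -3 (n(d) = 1 - 4 = -3)
S(Z) = I*√17/2 (S(Z) = √(-14 - 3)/2 = √(-17)/2 = (I*√17)/2 = I*√17/2)
S(5)*(z(6, -1) - 2)² = (I*√17/2)*(-2 - 2)² = (I*√17/2)*(-4)² = (I*√17/2)*16 = 8*I*√17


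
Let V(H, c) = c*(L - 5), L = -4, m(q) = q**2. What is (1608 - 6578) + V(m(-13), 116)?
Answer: -6014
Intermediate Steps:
V(H, c) = -9*c (V(H, c) = c*(-4 - 5) = c*(-9) = -9*c)
(1608 - 6578) + V(m(-13), 116) = (1608 - 6578) - 9*116 = -4970 - 1044 = -6014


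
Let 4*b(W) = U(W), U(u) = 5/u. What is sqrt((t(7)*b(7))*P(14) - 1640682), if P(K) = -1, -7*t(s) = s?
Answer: I*sqrt(321573637)/14 ≈ 1280.9*I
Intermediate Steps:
t(s) = -s/7
b(W) = 5/(4*W) (b(W) = (5/W)/4 = 5/(4*W))
sqrt((t(7)*b(7))*P(14) - 1640682) = sqrt(((-1/7*7)*((5/4)/7))*(-1) - 1640682) = sqrt(-5/(4*7)*(-1) - 1640682) = sqrt(-1*5/28*(-1) - 1640682) = sqrt(-5/28*(-1) - 1640682) = sqrt(5/28 - 1640682) = sqrt(-45939091/28) = I*sqrt(321573637)/14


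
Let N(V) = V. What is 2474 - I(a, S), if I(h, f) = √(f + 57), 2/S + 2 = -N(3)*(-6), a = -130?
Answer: 2474 - √914/4 ≈ 2466.4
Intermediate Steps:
S = ⅛ (S = 2/(-2 - 1*3*(-6)) = 2/(-2 - 3*(-6)) = 2/(-2 + 18) = 2/16 = 2*(1/16) = ⅛ ≈ 0.12500)
I(h, f) = √(57 + f)
2474 - I(a, S) = 2474 - √(57 + ⅛) = 2474 - √(457/8) = 2474 - √914/4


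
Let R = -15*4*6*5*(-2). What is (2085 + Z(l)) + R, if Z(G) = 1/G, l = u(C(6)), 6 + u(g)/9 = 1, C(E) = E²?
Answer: 255824/45 ≈ 5685.0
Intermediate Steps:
u(g) = -45 (u(g) = -54 + 9*1 = -54 + 9 = -45)
l = -45
R = 3600 (R = -360*5*(-2) = -15*120*(-2) = -1800*(-2) = 3600)
(2085 + Z(l)) + R = (2085 + 1/(-45)) + 3600 = (2085 - 1/45) + 3600 = 93824/45 + 3600 = 255824/45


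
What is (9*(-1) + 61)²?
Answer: 2704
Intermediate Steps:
(9*(-1) + 61)² = (-9 + 61)² = 52² = 2704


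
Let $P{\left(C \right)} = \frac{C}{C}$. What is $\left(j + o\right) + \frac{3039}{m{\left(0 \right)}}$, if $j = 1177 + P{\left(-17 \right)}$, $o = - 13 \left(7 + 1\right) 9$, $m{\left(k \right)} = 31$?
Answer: $\frac{10541}{31} \approx 340.03$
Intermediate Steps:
$P{\left(C \right)} = 1$
$o = -936$ ($o = \left(-13\right) 8 \cdot 9 = \left(-104\right) 9 = -936$)
$j = 1178$ ($j = 1177 + 1 = 1178$)
$\left(j + o\right) + \frac{3039}{m{\left(0 \right)}} = \left(1178 - 936\right) + \frac{3039}{31} = 242 + 3039 \cdot \frac{1}{31} = 242 + \frac{3039}{31} = \frac{10541}{31}$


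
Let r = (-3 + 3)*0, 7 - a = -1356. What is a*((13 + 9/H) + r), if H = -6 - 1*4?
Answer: 164923/10 ≈ 16492.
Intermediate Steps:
a = 1363 (a = 7 - 1*(-1356) = 7 + 1356 = 1363)
H = -10 (H = -6 - 4 = -10)
r = 0 (r = 0*0 = 0)
a*((13 + 9/H) + r) = 1363*((13 + 9/(-10)) + 0) = 1363*((13 + 9*(-⅒)) + 0) = 1363*((13 - 9/10) + 0) = 1363*(121/10 + 0) = 1363*(121/10) = 164923/10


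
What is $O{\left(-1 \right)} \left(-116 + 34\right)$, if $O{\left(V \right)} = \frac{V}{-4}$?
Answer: $- \frac{41}{2} \approx -20.5$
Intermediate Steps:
$O{\left(V \right)} = - \frac{V}{4}$ ($O{\left(V \right)} = V \left(- \frac{1}{4}\right) = - \frac{V}{4}$)
$O{\left(-1 \right)} \left(-116 + 34\right) = \left(- \frac{1}{4}\right) \left(-1\right) \left(-116 + 34\right) = \frac{1}{4} \left(-82\right) = - \frac{41}{2}$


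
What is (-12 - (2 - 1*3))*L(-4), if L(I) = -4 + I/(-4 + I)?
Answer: 77/2 ≈ 38.500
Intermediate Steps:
(-12 - (2 - 1*3))*L(-4) = (-12 - (2 - 1*3))*((16 - 3*(-4))/(-4 - 4)) = (-12 - (2 - 3))*((16 + 12)/(-8)) = (-12 - 1*(-1))*(-⅛*28) = (-12 + 1)*(-7/2) = -11*(-7/2) = 77/2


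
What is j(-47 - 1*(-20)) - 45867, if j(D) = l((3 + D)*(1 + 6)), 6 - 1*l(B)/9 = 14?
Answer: -45939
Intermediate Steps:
l(B) = -72 (l(B) = 54 - 9*14 = 54 - 126 = -72)
j(D) = -72
j(-47 - 1*(-20)) - 45867 = -72 - 45867 = -45939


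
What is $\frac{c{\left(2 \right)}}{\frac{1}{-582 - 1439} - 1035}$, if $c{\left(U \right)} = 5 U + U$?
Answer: $- \frac{6063}{522934} \approx -0.011594$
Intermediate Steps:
$c{\left(U \right)} = 6 U$
$\frac{c{\left(2 \right)}}{\frac{1}{-582 - 1439} - 1035} = \frac{6 \cdot 2}{\frac{1}{-582 - 1439} - 1035} = \frac{12}{\frac{1}{-2021} - 1035} = \frac{12}{- \frac{1}{2021} - 1035} = \frac{12}{- \frac{2091736}{2021}} = 12 \left(- \frac{2021}{2091736}\right) = - \frac{6063}{522934}$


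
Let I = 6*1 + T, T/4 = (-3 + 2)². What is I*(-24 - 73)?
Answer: -970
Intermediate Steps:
T = 4 (T = 4*(-3 + 2)² = 4*(-1)² = 4*1 = 4)
I = 10 (I = 6*1 + 4 = 6 + 4 = 10)
I*(-24 - 73) = 10*(-24 - 73) = 10*(-97) = -970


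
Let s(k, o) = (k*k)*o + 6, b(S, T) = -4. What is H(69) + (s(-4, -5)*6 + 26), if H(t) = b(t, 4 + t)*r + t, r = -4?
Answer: -333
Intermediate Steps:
s(k, o) = 6 + o*k**2 (s(k, o) = k**2*o + 6 = o*k**2 + 6 = 6 + o*k**2)
H(t) = 16 + t (H(t) = -4*(-4) + t = 16 + t)
H(69) + (s(-4, -5)*6 + 26) = (16 + 69) + ((6 - 5*(-4)**2)*6 + 26) = 85 + ((6 - 5*16)*6 + 26) = 85 + ((6 - 80)*6 + 26) = 85 + (-74*6 + 26) = 85 + (-444 + 26) = 85 - 418 = -333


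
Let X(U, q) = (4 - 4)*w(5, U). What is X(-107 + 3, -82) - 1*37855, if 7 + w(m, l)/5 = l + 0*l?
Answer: -37855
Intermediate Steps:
w(m, l) = -35 + 5*l (w(m, l) = -35 + 5*(l + 0*l) = -35 + 5*(l + 0) = -35 + 5*l)
X(U, q) = 0 (X(U, q) = (4 - 4)*(-35 + 5*U) = 0*(-35 + 5*U) = 0)
X(-107 + 3, -82) - 1*37855 = 0 - 1*37855 = 0 - 37855 = -37855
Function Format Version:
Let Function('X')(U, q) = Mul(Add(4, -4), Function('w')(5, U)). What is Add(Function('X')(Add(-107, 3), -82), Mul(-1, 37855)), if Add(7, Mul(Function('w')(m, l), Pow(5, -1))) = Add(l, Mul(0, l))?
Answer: -37855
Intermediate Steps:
Function('w')(m, l) = Add(-35, Mul(5, l)) (Function('w')(m, l) = Add(-35, Mul(5, Add(l, Mul(0, l)))) = Add(-35, Mul(5, Add(l, 0))) = Add(-35, Mul(5, l)))
Function('X')(U, q) = 0 (Function('X')(U, q) = Mul(Add(4, -4), Add(-35, Mul(5, U))) = Mul(0, Add(-35, Mul(5, U))) = 0)
Add(Function('X')(Add(-107, 3), -82), Mul(-1, 37855)) = Add(0, Mul(-1, 37855)) = Add(0, -37855) = -37855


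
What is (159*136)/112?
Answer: 2703/14 ≈ 193.07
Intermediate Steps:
(159*136)/112 = 21624*(1/112) = 2703/14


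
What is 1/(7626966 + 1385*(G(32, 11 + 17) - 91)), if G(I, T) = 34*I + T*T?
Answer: 1/10093651 ≈ 9.9072e-8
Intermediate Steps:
G(I, T) = T**2 + 34*I (G(I, T) = 34*I + T**2 = T**2 + 34*I)
1/(7626966 + 1385*(G(32, 11 + 17) - 91)) = 1/(7626966 + 1385*(((11 + 17)**2 + 34*32) - 91)) = 1/(7626966 + 1385*((28**2 + 1088) - 91)) = 1/(7626966 + 1385*((784 + 1088) - 91)) = 1/(7626966 + 1385*(1872 - 91)) = 1/(7626966 + 1385*1781) = 1/(7626966 + 2466685) = 1/10093651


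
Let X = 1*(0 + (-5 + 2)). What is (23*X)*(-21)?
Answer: 1449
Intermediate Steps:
X = -3 (X = 1*(0 - 3) = 1*(-3) = -3)
(23*X)*(-21) = (23*(-3))*(-21) = -69*(-21) = 1449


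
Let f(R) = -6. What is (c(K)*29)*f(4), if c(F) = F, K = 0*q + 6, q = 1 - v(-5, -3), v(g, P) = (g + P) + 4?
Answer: -1044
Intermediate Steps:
v(g, P) = 4 + P + g (v(g, P) = (P + g) + 4 = 4 + P + g)
q = 5 (q = 1 - (4 - 3 - 5) = 1 - 1*(-4) = 1 + 4 = 5)
K = 6 (K = 0*5 + 6 = 0 + 6 = 6)
(c(K)*29)*f(4) = (6*29)*(-6) = 174*(-6) = -1044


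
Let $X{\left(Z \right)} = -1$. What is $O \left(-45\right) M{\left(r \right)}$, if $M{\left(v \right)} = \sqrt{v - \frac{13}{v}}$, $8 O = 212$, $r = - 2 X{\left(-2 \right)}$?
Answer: $- \frac{7155 i \sqrt{2}}{4} \approx - 2529.7 i$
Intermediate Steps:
$r = 2$ ($r = \left(-2\right) \left(-1\right) = 2$)
$O = \frac{53}{2}$ ($O = \frac{1}{8} \cdot 212 = \frac{53}{2} \approx 26.5$)
$O \left(-45\right) M{\left(r \right)} = \frac{53}{2} \left(-45\right) \sqrt{2 - \frac{13}{2}} = - \frac{2385 \sqrt{2 - \frac{13}{2}}}{2} = - \frac{2385 \sqrt{- \frac{9}{2}}}{2} = - \frac{2385 \frac{3 i \sqrt{2}}{2}}{2} = - \frac{7155 i \sqrt{2}}{4}$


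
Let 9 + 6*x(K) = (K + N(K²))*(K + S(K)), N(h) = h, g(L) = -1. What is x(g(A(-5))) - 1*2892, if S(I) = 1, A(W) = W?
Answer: -5787/2 ≈ -2893.5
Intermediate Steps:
x(K) = -3/2 + (1 + K)*(K + K²)/6 (x(K) = -3/2 + ((K + K²)*(K + 1))/6 = -3/2 + ((K + K²)*(1 + K))/6 = -3/2 + ((1 + K)*(K + K²))/6 = -3/2 + (1 + K)*(K + K²)/6)
x(g(A(-5))) - 1*2892 = (-3/2 + (⅓)*(-1)² + (⅙)*(-1) + (⅙)*(-1)³) - 1*2892 = (-3/2 + (⅓)*1 - ⅙ + (⅙)*(-1)) - 2892 = (-3/2 + ⅓ - ⅙ - ⅙) - 2892 = -3/2 - 2892 = -5787/2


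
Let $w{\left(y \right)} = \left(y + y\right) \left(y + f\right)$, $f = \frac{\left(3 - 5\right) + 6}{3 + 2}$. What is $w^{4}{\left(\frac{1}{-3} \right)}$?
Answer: $\frac{38416}{4100625} \approx 0.0093683$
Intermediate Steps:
$f = \frac{4}{5}$ ($f = \frac{-2 + 6}{5} = 4 \cdot \frac{1}{5} = \frac{4}{5} \approx 0.8$)
$w{\left(y \right)} = 2 y \left(\frac{4}{5} + y\right)$ ($w{\left(y \right)} = \left(y + y\right) \left(y + \frac{4}{5}\right) = 2 y \left(\frac{4}{5} + y\right)$)
$w^{4}{\left(\frac{1}{-3} \right)} = \left(\frac{2 \left(4 + \frac{5}{-3}\right)}{5 \left(-3\right)}\right)^{4} = \left(\frac{2}{5} \left(- \frac{1}{3}\right) \left(4 + 5 \left(- \frac{1}{3}\right)\right)\right)^{4} = \left(\frac{2}{5} \left(- \frac{1}{3}\right) \left(4 - \frac{5}{3}\right)\right)^{4} = \left(\frac{2}{5} \left(- \frac{1}{3}\right) \frac{7}{3}\right)^{4} = \left(- \frac{14}{45}\right)^{4} = \frac{38416}{4100625}$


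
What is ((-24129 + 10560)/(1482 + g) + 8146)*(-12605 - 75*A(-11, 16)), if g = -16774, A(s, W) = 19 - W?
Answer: -799194819415/7646 ≈ -1.0452e+8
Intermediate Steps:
((-24129 + 10560)/(1482 + g) + 8146)*(-12605 - 75*A(-11, 16)) = ((-24129 + 10560)/(1482 - 16774) + 8146)*(-12605 - 75*(19 - 1*16)) = (-13569/(-15292) + 8146)*(-12605 - 75*(19 - 16)) = (-13569*(-1/15292) + 8146)*(-12605 - 75*3) = (13569/15292 + 8146)*(-12605 - 225) = (124582201/15292)*(-12830) = -799194819415/7646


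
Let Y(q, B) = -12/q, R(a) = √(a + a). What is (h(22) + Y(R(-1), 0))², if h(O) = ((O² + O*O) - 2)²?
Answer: 870780120264 + 11197872*I*√2 ≈ 8.7078e+11 + 1.5836e+7*I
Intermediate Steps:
R(a) = √2*√a (R(a) = √(2*a) = √2*√a)
h(O) = (-2 + 2*O²)² (h(O) = ((O² + O²) - 2)² = (2*O² - 2)² = (-2 + 2*O²)²)
(h(22) + Y(R(-1), 0))² = (4*(-1 + 22²)² - 12*(-I*√2/2))² = (4*(-1 + 484)² - 12*(-I*√2/2))² = (4*483² - 12*(-I*√2/2))² = (4*233289 - (-6)*I*√2)² = (933156 + 6*I*√2)²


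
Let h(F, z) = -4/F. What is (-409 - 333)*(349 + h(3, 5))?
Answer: -773906/3 ≈ -2.5797e+5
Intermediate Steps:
h(F, z) = -4/F
(-409 - 333)*(349 + h(3, 5)) = (-409 - 333)*(349 - 4/3) = -742*(349 - 4*⅓) = -742*(349 - 4/3) = -742*1043/3 = -773906/3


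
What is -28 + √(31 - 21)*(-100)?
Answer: -28 - 100*√10 ≈ -344.23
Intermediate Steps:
-28 + √(31 - 21)*(-100) = -28 + √10*(-100) = -28 - 100*√10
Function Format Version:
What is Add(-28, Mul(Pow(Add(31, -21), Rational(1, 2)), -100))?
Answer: Add(-28, Mul(-100, Pow(10, Rational(1, 2)))) ≈ -344.23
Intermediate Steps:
Add(-28, Mul(Pow(Add(31, -21), Rational(1, 2)), -100)) = Add(-28, Mul(Pow(10, Rational(1, 2)), -100)) = Add(-28, Mul(-100, Pow(10, Rational(1, 2))))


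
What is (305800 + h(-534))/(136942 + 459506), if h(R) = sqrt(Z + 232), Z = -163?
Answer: 38225/74556 + sqrt(69)/596448 ≈ 0.51272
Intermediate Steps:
h(R) = sqrt(69) (h(R) = sqrt(-163 + 232) = sqrt(69))
(305800 + h(-534))/(136942 + 459506) = (305800 + sqrt(69))/(136942 + 459506) = (305800 + sqrt(69))/596448 = (305800 + sqrt(69))*(1/596448) = 38225/74556 + sqrt(69)/596448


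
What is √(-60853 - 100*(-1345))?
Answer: 21*√167 ≈ 271.38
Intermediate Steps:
√(-60853 - 100*(-1345)) = √(-60853 + 134500) = √73647 = 21*√167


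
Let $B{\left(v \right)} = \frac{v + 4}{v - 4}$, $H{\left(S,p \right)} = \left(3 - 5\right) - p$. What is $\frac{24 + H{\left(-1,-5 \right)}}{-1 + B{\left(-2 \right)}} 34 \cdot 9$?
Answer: $- \frac{12393}{2} \approx -6196.5$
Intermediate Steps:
$H{\left(S,p \right)} = -2 - p$
$B{\left(v \right)} = \frac{4 + v}{-4 + v}$
$\frac{24 + H{\left(-1,-5 \right)}}{-1 + B{\left(-2 \right)}} 34 \cdot 9 = \frac{24 - -3}{-1 + \frac{4 - 2}{-4 - 2}} \cdot 34 \cdot 9 = \frac{24 + \left(-2 + 5\right)}{-1 + \frac{1}{-6} \cdot 2} \cdot 34 \cdot 9 = \frac{24 + 3}{-1 - \frac{1}{3}} \cdot 34 \cdot 9 = \frac{27}{-1 - \frac{1}{3}} \cdot 34 \cdot 9 = \frac{27}{- \frac{4}{3}} \cdot 34 \cdot 9 = 27 \left(- \frac{3}{4}\right) 34 \cdot 9 = \left(- \frac{81}{4}\right) 34 \cdot 9 = \left(- \frac{1377}{2}\right) 9 = - \frac{12393}{2}$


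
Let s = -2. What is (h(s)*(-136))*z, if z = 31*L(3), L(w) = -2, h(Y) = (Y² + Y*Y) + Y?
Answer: 50592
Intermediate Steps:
h(Y) = Y + 2*Y² (h(Y) = (Y² + Y²) + Y = 2*Y² + Y = Y + 2*Y²)
z = -62 (z = 31*(-2) = -62)
(h(s)*(-136))*z = (-2*(1 + 2*(-2))*(-136))*(-62) = (-2*(1 - 4)*(-136))*(-62) = (-2*(-3)*(-136))*(-62) = (6*(-136))*(-62) = -816*(-62) = 50592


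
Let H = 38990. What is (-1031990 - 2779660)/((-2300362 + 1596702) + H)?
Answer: 381165/66467 ≈ 5.7346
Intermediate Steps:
(-1031990 - 2779660)/((-2300362 + 1596702) + H) = (-1031990 - 2779660)/((-2300362 + 1596702) + 38990) = -3811650/(-703660 + 38990) = -3811650/(-664670) = -3811650*(-1/664670) = 381165/66467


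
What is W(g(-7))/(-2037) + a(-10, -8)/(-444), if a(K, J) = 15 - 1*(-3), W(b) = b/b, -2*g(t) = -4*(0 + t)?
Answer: -6185/150738 ≈ -0.041031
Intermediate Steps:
g(t) = 2*t (g(t) = -(-2)*(0 + t) = -(-2)*t = 2*t)
W(b) = 1
a(K, J) = 18 (a(K, J) = 15 + 3 = 18)
W(g(-7))/(-2037) + a(-10, -8)/(-444) = 1/(-2037) + 18/(-444) = 1*(-1/2037) + 18*(-1/444) = -1/2037 - 3/74 = -6185/150738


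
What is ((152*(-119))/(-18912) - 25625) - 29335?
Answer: -129923179/2364 ≈ -54959.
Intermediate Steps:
((152*(-119))/(-18912) - 25625) - 29335 = (-18088*(-1/18912) - 25625) - 29335 = (2261/2364 - 25625) - 29335 = -60575239/2364 - 29335 = -129923179/2364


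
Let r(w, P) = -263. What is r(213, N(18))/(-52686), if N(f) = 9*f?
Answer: 263/52686 ≈ 0.0049918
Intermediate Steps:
r(213, N(18))/(-52686) = -263/(-52686) = -263*(-1/52686) = 263/52686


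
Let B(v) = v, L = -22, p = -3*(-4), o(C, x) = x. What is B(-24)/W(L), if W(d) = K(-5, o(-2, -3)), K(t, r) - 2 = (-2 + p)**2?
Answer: -4/17 ≈ -0.23529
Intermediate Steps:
p = 12
K(t, r) = 102 (K(t, r) = 2 + (-2 + 12)**2 = 2 + 10**2 = 2 + 100 = 102)
W(d) = 102
B(-24)/W(L) = -24/102 = -24*1/102 = -4/17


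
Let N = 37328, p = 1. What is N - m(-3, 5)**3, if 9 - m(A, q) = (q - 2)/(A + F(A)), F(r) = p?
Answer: 289363/8 ≈ 36170.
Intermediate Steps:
F(r) = 1
m(A, q) = 9 - (-2 + q)/(1 + A) (m(A, q) = 9 - (q - 2)/(A + 1) = 9 - (-2 + q)/(1 + A))
N - m(-3, 5)**3 = 37328 - ((11 - 1*5 + 9*(-3))/(1 - 3))**3 = 37328 - ((11 - 5 - 27)/(-2))**3 = 37328 - (-1/2*(-21))**3 = 37328 - (21/2)**3 = 37328 - 1*9261/8 = 37328 - 9261/8 = 289363/8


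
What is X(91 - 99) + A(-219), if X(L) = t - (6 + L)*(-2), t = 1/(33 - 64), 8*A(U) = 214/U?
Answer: -112817/27156 ≈ -4.1544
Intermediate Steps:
A(U) = 107/(4*U) (A(U) = (214/U)/8 = 107/(4*U))
t = -1/31 (t = 1/(-31) = -1/31 ≈ -0.032258)
X(L) = 371/31 + 2*L (X(L) = -1/31 - (6 + L)*(-2) = -1/31 - (-12 - 2*L) = -1/31 + (12 + 2*L) = 371/31 + 2*L)
X(91 - 99) + A(-219) = (371/31 + 2*(91 - 99)) + (107/4)/(-219) = (371/31 + 2*(-8)) + (107/4)*(-1/219) = (371/31 - 16) - 107/876 = -125/31 - 107/876 = -112817/27156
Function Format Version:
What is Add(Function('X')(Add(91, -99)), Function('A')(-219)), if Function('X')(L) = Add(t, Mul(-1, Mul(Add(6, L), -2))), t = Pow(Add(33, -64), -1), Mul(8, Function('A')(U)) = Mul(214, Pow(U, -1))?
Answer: Rational(-112817, 27156) ≈ -4.1544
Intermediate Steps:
Function('A')(U) = Mul(Rational(107, 4), Pow(U, -1)) (Function('A')(U) = Mul(Rational(1, 8), Mul(214, Pow(U, -1))) = Mul(Rational(107, 4), Pow(U, -1)))
t = Rational(-1, 31) (t = Pow(-31, -1) = Rational(-1, 31) ≈ -0.032258)
Function('X')(L) = Add(Rational(371, 31), Mul(2, L)) (Function('X')(L) = Add(Rational(-1, 31), Mul(-1, Mul(Add(6, L), -2))) = Add(Rational(-1, 31), Mul(-1, Add(-12, Mul(-2, L)))) = Add(Rational(-1, 31), Add(12, Mul(2, L))) = Add(Rational(371, 31), Mul(2, L)))
Add(Function('X')(Add(91, -99)), Function('A')(-219)) = Add(Add(Rational(371, 31), Mul(2, Add(91, -99))), Mul(Rational(107, 4), Pow(-219, -1))) = Add(Add(Rational(371, 31), Mul(2, -8)), Mul(Rational(107, 4), Rational(-1, 219))) = Add(Add(Rational(371, 31), -16), Rational(-107, 876)) = Add(Rational(-125, 31), Rational(-107, 876)) = Rational(-112817, 27156)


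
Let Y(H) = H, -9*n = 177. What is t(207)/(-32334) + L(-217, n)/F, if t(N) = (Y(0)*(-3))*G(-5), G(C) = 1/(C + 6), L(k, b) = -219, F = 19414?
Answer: -219/19414 ≈ -0.011281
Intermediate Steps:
n = -59/3 (n = -⅑*177 = -59/3 ≈ -19.667)
G(C) = 1/(6 + C)
t(N) = 0 (t(N) = (0*(-3))/(6 - 5) = 0/1 = 0*1 = 0)
t(207)/(-32334) + L(-217, n)/F = 0/(-32334) - 219/19414 = 0*(-1/32334) - 219*1/19414 = 0 - 219/19414 = -219/19414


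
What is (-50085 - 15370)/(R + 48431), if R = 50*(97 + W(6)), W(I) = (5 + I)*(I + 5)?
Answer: -65455/59331 ≈ -1.1032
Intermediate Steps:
W(I) = (5 + I)² (W(I) = (5 + I)*(5 + I) = (5 + I)²)
R = 10900 (R = 50*(97 + (5 + 6)²) = 50*(97 + 11²) = 50*(97 + 121) = 50*218 = 10900)
(-50085 - 15370)/(R + 48431) = (-50085 - 15370)/(10900 + 48431) = -65455/59331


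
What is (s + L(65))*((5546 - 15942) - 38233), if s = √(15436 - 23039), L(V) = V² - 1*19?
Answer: -204533574 - 48629*I*√7603 ≈ -2.0453e+8 - 4.2402e+6*I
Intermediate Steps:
L(V) = -19 + V² (L(V) = V² - 19 = -19 + V²)
s = I*√7603 (s = √(-7603) = I*√7603 ≈ 87.195*I)
(s + L(65))*((5546 - 15942) - 38233) = (I*√7603 + (-19 + 65²))*((5546 - 15942) - 38233) = (I*√7603 + (-19 + 4225))*(-10396 - 38233) = (I*√7603 + 4206)*(-48629) = (4206 + I*√7603)*(-48629) = -204533574 - 48629*I*√7603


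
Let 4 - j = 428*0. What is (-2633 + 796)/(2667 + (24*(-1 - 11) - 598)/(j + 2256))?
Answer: -2075810/3013267 ≈ -0.68889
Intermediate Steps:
j = 4 (j = 4 - 428*0 = 4 - 1*0 = 4 + 0 = 4)
(-2633 + 796)/(2667 + (24*(-1 - 11) - 598)/(j + 2256)) = (-2633 + 796)/(2667 + (24*(-1 - 11) - 598)/(4 + 2256)) = -1837/(2667 + (24*(-12) - 598)/2260) = -1837/(2667 + (-288 - 598)*(1/2260)) = -1837/(2667 - 886*1/2260) = -1837/(2667 - 443/1130) = -1837/3013267/1130 = -1837*1130/3013267 = -2075810/3013267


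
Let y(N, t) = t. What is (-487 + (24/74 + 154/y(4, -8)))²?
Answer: 5606565129/21904 ≈ 2.5596e+5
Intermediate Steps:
(-487 + (24/74 + 154/y(4, -8)))² = (-487 + (24/74 + 154/(-8)))² = (-487 + (24*(1/74) + 154*(-⅛)))² = (-487 + (12/37 - 77/4))² = (-487 - 2801/148)² = (-74877/148)² = 5606565129/21904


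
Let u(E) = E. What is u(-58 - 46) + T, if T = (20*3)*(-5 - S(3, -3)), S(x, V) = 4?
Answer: -644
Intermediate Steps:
T = -540 (T = (20*3)*(-5 - 1*4) = 60*(-5 - 4) = 60*(-9) = -540)
u(-58 - 46) + T = (-58 - 46) - 540 = -104 - 540 = -644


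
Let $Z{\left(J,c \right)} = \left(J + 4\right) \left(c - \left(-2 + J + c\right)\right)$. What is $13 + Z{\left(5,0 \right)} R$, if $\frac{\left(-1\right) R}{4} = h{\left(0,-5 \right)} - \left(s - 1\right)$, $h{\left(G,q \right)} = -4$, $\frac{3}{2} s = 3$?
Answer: $-527$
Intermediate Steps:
$s = 2$ ($s = \frac{2}{3} \cdot 3 = 2$)
$Z{\left(J,c \right)} = \left(2 - J\right) \left(4 + J\right)$ ($Z{\left(J,c \right)} = \left(4 + J\right) \left(c - \left(-2 + J + c\right)\right) = \left(4 + J\right) \left(2 - J\right) = \left(2 - J\right) \left(4 + J\right)$)
$R = 20$ ($R = - 4 \left(-4 - \left(2 - 1\right)\right) = - 4 \left(-4 - 1\right) = \left(-4\right) \left(-5\right) = 20$)
$13 + Z{\left(5,0 \right)} R = 13 + \left(8 - 5^{2} - 10\right) 20 = 13 + \left(8 - 25 - 10\right) 20 = 13 - 540 = -527$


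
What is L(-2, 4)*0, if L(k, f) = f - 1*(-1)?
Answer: 0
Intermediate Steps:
L(k, f) = 1 + f (L(k, f) = f + 1 = 1 + f)
L(-2, 4)*0 = (1 + 4)*0 = 5*0 = 0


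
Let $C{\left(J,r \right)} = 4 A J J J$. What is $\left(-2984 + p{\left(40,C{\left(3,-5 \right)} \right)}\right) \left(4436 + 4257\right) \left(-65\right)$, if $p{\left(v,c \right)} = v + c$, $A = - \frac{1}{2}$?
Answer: $1694004910$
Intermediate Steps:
$A = - \frac{1}{2}$ ($A = \left(-1\right) \frac{1}{2} = - \frac{1}{2} \approx -0.5$)
$C{\left(J,r \right)} = - 2 J^{3}$ ($C{\left(J,r \right)} = 4 \left(- \frac{1}{2}\right) J J J = - 2 J^{2} J = - 2 J^{3}$)
$p{\left(v,c \right)} = c + v$
$\left(-2984 + p{\left(40,C{\left(3,-5 \right)} \right)}\right) \left(4436 + 4257\right) \left(-65\right) = \left(-2984 + \left(- 2 \cdot 3^{3} + 40\right)\right) \left(4436 + 4257\right) \left(-65\right) = \left(-2984 + \left(\left(-2\right) 27 + 40\right)\right) 8693 \left(-65\right) = \left(-2984 + \left(-54 + 40\right)\right) 8693 \left(-65\right) = \left(-2984 - 14\right) 8693 \left(-65\right) = \left(-2998\right) 8693 \left(-65\right) = \left(-26061614\right) \left(-65\right) = 1694004910$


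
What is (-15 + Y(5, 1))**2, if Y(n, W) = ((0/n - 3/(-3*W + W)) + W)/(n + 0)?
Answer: 841/4 ≈ 210.25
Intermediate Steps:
Y(n, W) = (W + 3/(2*W))/n (Y(n, W) = ((0 - 3*(-1/(2*W))) + W)/n = ((0 - (-3)/(2*W)) + W)/n = ((0 + 3/(2*W)) + W)/n = (3/(2*W) + W)/n = (W + 3/(2*W))/n)
(-15 + Y(5, 1))**2 = (-15 + (3/2 + 1**2)/(1*5))**2 = (-15 + 1*(1/5)*(3/2 + 1))**2 = (-15 + 1*(1/5)*(5/2))**2 = (-15 + 1/2)**2 = (-29/2)**2 = 841/4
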